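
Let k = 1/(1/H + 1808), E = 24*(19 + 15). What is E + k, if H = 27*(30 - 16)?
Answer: 557675178/683425 ≈ 816.00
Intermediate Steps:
H = 378 (H = 27*14 = 378)
E = 816 (E = 24*34 = 816)
k = 378/683425 (k = 1/(1/378 + 1808) = 1/(683425/378) = 378/683425 ≈ 0.00055310)
E + k = 816 + 378/683425 = 557675178/683425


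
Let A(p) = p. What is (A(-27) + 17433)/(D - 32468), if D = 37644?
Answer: 8703/2588 ≈ 3.3628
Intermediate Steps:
(A(-27) + 17433)/(D - 32468) = (-27 + 17433)/(37644 - 32468) = 17406/5176 = 17406*(1/5176) = 8703/2588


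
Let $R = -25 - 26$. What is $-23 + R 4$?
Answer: $-227$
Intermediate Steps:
$R = -51$ ($R = -25 - 26 = -51$)
$-23 + R 4 = -23 - 204 = -227$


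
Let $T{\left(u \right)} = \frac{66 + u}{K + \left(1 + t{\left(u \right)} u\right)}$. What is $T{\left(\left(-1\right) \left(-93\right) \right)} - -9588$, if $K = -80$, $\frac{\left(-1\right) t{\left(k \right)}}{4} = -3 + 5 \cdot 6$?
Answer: $\frac{1831305}{191} \approx 9588.0$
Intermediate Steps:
$t{\left(k \right)} = -108$ ($t{\left(k \right)} = - 4 \left(-3 + 5 \cdot 6\right) = - 4 \left(-3 + 30\right) = \left(-4\right) 27 = -108$)
$T{\left(u \right)} = \frac{66 + u}{-79 - 108 u}$ ($T{\left(u \right)} = \frac{66 + u}{-80 - \left(-1 + 108 u\right)} = \frac{66 + u}{-79 - 108 u}$)
$T{\left(\left(-1\right) \left(-93\right) \right)} - -9588 = \frac{66 - -93}{-79 - 108 \left(\left(-1\right) \left(-93\right)\right)} - -9588 = \frac{66 + 93}{-79 - 10044} + 9588 = \frac{1}{-79 - 10044} \cdot 159 + 9588 = \frac{1}{-10123} \cdot 159 + 9588 = \left(- \frac{1}{10123}\right) 159 + 9588 = - \frac{3}{191} + 9588 = \frac{1831305}{191}$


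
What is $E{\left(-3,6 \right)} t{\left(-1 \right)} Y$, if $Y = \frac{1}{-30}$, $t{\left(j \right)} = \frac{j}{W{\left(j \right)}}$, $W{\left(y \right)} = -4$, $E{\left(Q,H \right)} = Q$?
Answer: $\frac{1}{40} \approx 0.025$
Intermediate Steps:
$t{\left(j \right)} = - \frac{j}{4}$ ($t{\left(j \right)} = \frac{j}{-4} = j \left(- \frac{1}{4}\right) = - \frac{j}{4}$)
$Y = - \frac{1}{30} \approx -0.033333$
$E{\left(-3,6 \right)} t{\left(-1 \right)} Y = - 3 \left(\left(- \frac{1}{4}\right) \left(-1\right)\right) \left(- \frac{1}{30}\right) = \left(-3\right) \frac{1}{4} \left(- \frac{1}{30}\right) = \left(- \frac{3}{4}\right) \left(- \frac{1}{30}\right) = \frac{1}{40}$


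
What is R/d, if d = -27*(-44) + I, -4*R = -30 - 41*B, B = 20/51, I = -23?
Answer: 235/23766 ≈ 0.0098881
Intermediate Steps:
B = 20/51 (B = 20*(1/51) = 20/51 ≈ 0.39216)
R = 1175/102 (R = -(-30 - 41*20/51)/4 = -(-30 - 820/51)/4 = -1/4*(-2350/51) = 1175/102 ≈ 11.520)
d = 1165 (d = -27*(-44) - 23 = 1188 - 23 = 1165)
R/d = (1175/102)/1165 = (1175/102)*(1/1165) = 235/23766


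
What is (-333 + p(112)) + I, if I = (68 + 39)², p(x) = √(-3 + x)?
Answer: 11116 + √109 ≈ 11126.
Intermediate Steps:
I = 11449 (I = 107² = 11449)
(-333 + p(112)) + I = (-333 + √(-3 + 112)) + 11449 = (-333 + √109) + 11449 = 11116 + √109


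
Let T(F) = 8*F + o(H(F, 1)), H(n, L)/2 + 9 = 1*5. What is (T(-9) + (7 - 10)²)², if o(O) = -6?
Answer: 4761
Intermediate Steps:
H(n, L) = -8 (H(n, L) = -18 + 2*(1*5) = -18 + 2*5 = -18 + 10 = -8)
T(F) = -6 + 8*F (T(F) = 8*F - 6 = -6 + 8*F)
(T(-9) + (7 - 10)²)² = ((-6 + 8*(-9)) + (7 - 10)²)² = ((-6 - 72) + (-3)²)² = (-78 + 9)² = (-69)² = 4761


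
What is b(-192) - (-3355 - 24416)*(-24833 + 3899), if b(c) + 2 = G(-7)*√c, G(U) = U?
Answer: -581358116 - 56*I*√3 ≈ -5.8136e+8 - 96.995*I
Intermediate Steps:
b(c) = -2 - 7*√c
b(-192) - (-3355 - 24416)*(-24833 + 3899) = (-2 - 56*I*√3) - (-3355 - 24416)*(-24833 + 3899) = (-2 - 56*I*√3) - (-27771)*(-20934) = (-2 - 56*I*√3) - 1*581358114 = (-2 - 56*I*√3) - 581358114 = -581358116 - 56*I*√3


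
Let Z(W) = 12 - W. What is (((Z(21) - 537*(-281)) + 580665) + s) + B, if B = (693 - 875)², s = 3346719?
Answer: 4111396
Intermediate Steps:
B = 33124 (B = (-182)² = 33124)
(((Z(21) - 537*(-281)) + 580665) + s) + B = ((((12 - 1*21) - 537*(-281)) + 580665) + 3346719) + 33124 = ((((12 - 21) + 150897) + 580665) + 3346719) + 33124 = (((-9 + 150897) + 580665) + 3346719) + 33124 = ((150888 + 580665) + 3346719) + 33124 = (731553 + 3346719) + 33124 = 4078272 + 33124 = 4111396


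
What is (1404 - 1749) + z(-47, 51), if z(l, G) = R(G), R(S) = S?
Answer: -294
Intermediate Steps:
z(l, G) = G
(1404 - 1749) + z(-47, 51) = (1404 - 1749) + 51 = -345 + 51 = -294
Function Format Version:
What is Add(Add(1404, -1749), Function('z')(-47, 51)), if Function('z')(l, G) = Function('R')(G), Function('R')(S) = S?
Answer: -294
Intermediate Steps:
Function('z')(l, G) = G
Add(Add(1404, -1749), Function('z')(-47, 51)) = Add(Add(1404, -1749), 51) = Add(-345, 51) = -294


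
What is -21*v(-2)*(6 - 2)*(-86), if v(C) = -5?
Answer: -36120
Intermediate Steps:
-21*v(-2)*(6 - 2)*(-86) = -(-105)*(6 - 2)*(-86) = -(-105)*4*(-86) = -21*(-20)*(-86) = 420*(-86) = -36120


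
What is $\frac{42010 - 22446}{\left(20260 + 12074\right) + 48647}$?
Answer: $\frac{19564}{80981} \approx 0.24159$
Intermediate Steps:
$\frac{42010 - 22446}{\left(20260 + 12074\right) + 48647} = \frac{19564}{32334 + 48647} = \frac{19564}{80981}$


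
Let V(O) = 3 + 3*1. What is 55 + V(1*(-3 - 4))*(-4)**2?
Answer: 151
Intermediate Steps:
V(O) = 6 (V(O) = 3 + 3 = 6)
55 + V(1*(-3 - 4))*(-4)**2 = 55 + 6*(-4)**2 = 55 + 6*16 = 55 + 96 = 151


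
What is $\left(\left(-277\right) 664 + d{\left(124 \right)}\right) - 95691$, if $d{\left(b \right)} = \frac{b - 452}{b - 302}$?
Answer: $- \frac{24885927}{89} \approx -2.7962 \cdot 10^{5}$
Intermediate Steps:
$d{\left(b \right)} = \frac{-452 + b}{-302 + b}$
$\left(\left(-277\right) 664 + d{\left(124 \right)}\right) - 95691 = \left(\left(-277\right) 664 + \frac{-452 + 124}{-302 + 124}\right) - 95691 = \left(-183928 + \frac{1}{-178} \left(-328\right)\right) - 95691 = \left(-183928 - - \frac{164}{89}\right) - 95691 = \left(-183928 + \frac{164}{89}\right) - 95691 = - \frac{16369428}{89} - 95691 = - \frac{24885927}{89}$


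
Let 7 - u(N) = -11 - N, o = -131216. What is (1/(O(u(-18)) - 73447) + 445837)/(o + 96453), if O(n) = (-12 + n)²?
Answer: -32681189610/2548232189 ≈ -12.825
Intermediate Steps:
u(N) = 18 + N (u(N) = 7 - (-11 - N) = 7 + (11 + N) = 18 + N)
(1/(O(u(-18)) - 73447) + 445837)/(o + 96453) = (1/((-12 + (18 - 18))² - 73447) + 445837)/(-131216 + 96453) = (1/((-12 + 0)² - 73447) + 445837)/(-34763) = (1/((-12)² - 73447) + 445837)*(-1/34763) = (1/(144 - 73447) + 445837)*(-1/34763) = (1/(-73303) + 445837)*(-1/34763) = (-1/73303 + 445837)*(-1/34763) = (32681189610/73303)*(-1/34763) = -32681189610/2548232189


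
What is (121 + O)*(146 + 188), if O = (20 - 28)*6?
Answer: 24382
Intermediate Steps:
O = -48 (O = -8*6 = -48)
(121 + O)*(146 + 188) = (121 - 48)*(146 + 188) = 73*334 = 24382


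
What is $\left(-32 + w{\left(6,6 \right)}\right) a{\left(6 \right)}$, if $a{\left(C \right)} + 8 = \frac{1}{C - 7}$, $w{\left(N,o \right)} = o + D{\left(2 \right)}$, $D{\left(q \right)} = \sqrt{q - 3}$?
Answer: $234 - 9 i \approx 234.0 - 9.0 i$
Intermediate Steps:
$D{\left(q \right)} = \sqrt{-3 + q}$
$w{\left(N,o \right)} = i + o$ ($w{\left(N,o \right)} = o + \sqrt{-3 + 2} = o + \sqrt{-1} = o + i = i + o$)
$a{\left(C \right)} = -8 + \frac{1}{-7 + C}$ ($a{\left(C \right)} = -8 + \frac{1}{C - 7} = -8 + \frac{1}{-7 + C}$)
$\left(-32 + w{\left(6,6 \right)}\right) a{\left(6 \right)} = \left(-32 + \left(i + 6\right)\right) \frac{57 - 48}{-7 + 6} = \left(-32 + \left(6 + i\right)\right) \frac{57 - 48}{-1} = \left(-26 + i\right) \left(\left(-1\right) 9\right) = \left(-26 + i\right) \left(-9\right) = 234 - 9 i$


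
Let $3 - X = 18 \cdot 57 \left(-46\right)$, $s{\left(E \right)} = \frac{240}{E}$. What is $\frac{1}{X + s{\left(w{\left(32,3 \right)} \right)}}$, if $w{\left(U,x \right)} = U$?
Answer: $\frac{2}{94413} \approx 2.1184 \cdot 10^{-5}$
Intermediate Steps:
$X = 47199$ ($X = 3 - 18 \cdot 57 \left(-46\right) = 3 - 1026 \left(-46\right) = 3 - -47196 = 3 + 47196 = 47199$)
$\frac{1}{X + s{\left(w{\left(32,3 \right)} \right)}} = \frac{1}{47199 + \frac{240}{32}} = \frac{1}{47199 + 240 \cdot \frac{1}{32}} = \frac{1}{47199 + \frac{15}{2}} = \frac{1}{\frac{94413}{2}} = \frac{2}{94413}$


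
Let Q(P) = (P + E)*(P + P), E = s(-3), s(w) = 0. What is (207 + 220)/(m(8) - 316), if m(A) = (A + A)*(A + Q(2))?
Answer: -427/60 ≈ -7.1167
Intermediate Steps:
E = 0
Q(P) = 2*P² (Q(P) = (P + 0)*(P + P) = P*(2*P) = 2*P²)
m(A) = 2*A*(8 + A) (m(A) = (A + A)*(A + 2*2²) = (2*A)*(A + 2*4) = (2*A)*(A + 8) = (2*A)*(8 + A) = 2*A*(8 + A))
(207 + 220)/(m(8) - 316) = (207 + 220)/(2*8*(8 + 8) - 316) = 427/(2*8*16 - 316) = 427/(256 - 316) = 427/(-60) = 427*(-1/60) = -427/60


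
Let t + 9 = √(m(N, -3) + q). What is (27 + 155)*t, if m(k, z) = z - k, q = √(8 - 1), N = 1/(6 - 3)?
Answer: -1638 + 182*I*√(30 - 9*√7)/3 ≈ -1638.0 + 150.92*I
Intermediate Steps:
N = ⅓ (N = 1/3 = ⅓ ≈ 0.33333)
q = √7 ≈ 2.6458
t = -9 + √(-10/3 + √7) (t = -9 + √((-3 - 1*⅓) + √7) = -9 + √((-3 - ⅓) + √7) = -9 + √(-10/3 + √7) ≈ -9.0 + 0.82921*I)
(27 + 155)*t = (27 + 155)*(-9 + I*√(30 - 9*√7)/3) = 182*(-9 + I*√(30 - 9*√7)/3) = -1638 + 182*I*√(30 - 9*√7)/3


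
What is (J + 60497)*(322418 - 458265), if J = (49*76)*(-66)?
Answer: 25170683089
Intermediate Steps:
J = -245784 (J = 3724*(-66) = -245784)
(J + 60497)*(322418 - 458265) = (-245784 + 60497)*(322418 - 458265) = -185287*(-135847) = 25170683089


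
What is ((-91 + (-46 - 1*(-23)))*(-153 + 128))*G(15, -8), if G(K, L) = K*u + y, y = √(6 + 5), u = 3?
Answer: 128250 + 2850*√11 ≈ 1.3770e+5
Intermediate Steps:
y = √11 ≈ 3.3166
G(K, L) = √11 + 3*K (G(K, L) = K*3 + √11 = 3*K + √11 = √11 + 3*K)
((-91 + (-46 - 1*(-23)))*(-153 + 128))*G(15, -8) = ((-91 + (-46 - 1*(-23)))*(-153 + 128))*(√11 + 3*15) = ((-91 + (-46 + 23))*(-25))*(√11 + 45) = ((-91 - 23)*(-25))*(45 + √11) = (-114*(-25))*(45 + √11) = 2850*(45 + √11) = 128250 + 2850*√11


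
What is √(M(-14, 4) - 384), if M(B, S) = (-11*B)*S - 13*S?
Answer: 6*√5 ≈ 13.416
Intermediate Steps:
M(B, S) = -13*S - 11*B*S (M(B, S) = -11*B*S - 13*S = -13*S - 11*B*S)
√(M(-14, 4) - 384) = √(-1*4*(13 + 11*(-14)) - 384) = √(-1*4*(13 - 154) - 384) = √(-1*4*(-141) - 384) = √(564 - 384) = √180 = 6*√5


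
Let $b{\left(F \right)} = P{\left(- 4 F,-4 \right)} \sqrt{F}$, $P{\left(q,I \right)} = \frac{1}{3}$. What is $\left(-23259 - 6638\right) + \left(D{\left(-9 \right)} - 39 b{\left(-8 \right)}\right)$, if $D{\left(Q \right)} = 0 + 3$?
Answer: $-29894 - 26 i \sqrt{2} \approx -29894.0 - 36.77 i$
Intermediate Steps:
$D{\left(Q \right)} = 3$
$P{\left(q,I \right)} = \frac{1}{3}$
$b{\left(F \right)} = \frac{\sqrt{F}}{3}$
$\left(-23259 - 6638\right) + \left(D{\left(-9 \right)} - 39 b{\left(-8 \right)}\right) = \left(-23259 - 6638\right) + \left(3 - 39 \frac{\sqrt{-8}}{3}\right) = -29897 + \left(3 - 39 \frac{2 i \sqrt{2}}{3}\right) = -29897 + \left(3 - 26 i \sqrt{2}\right) = -29894 - 26 i \sqrt{2}$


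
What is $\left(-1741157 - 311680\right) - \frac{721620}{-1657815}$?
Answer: $- \frac{226881549969}{110521} \approx -2.0528 \cdot 10^{6}$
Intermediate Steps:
$\left(-1741157 - 311680\right) - \frac{721620}{-1657815} = \left(-1741157 - 311680\right) - 721620 \left(- \frac{1}{1657815}\right) = -2052837 - - \frac{48108}{110521} = -2052837 + \frac{48108}{110521} = - \frac{226881549969}{110521}$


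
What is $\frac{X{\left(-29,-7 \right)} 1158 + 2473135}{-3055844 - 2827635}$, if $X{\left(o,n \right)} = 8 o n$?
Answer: $- \frac{621961}{840497} \approx -0.73999$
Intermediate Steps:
$X{\left(o,n \right)} = 8 n o$
$\frac{X{\left(-29,-7 \right)} 1158 + 2473135}{-3055844 - 2827635} = \frac{8 \left(-7\right) \left(-29\right) 1158 + 2473135}{-3055844 - 2827635} = \frac{1624 \cdot 1158 + 2473135}{-5883479} = \left(1880592 + 2473135\right) \left(- \frac{1}{5883479}\right) = 4353727 \left(- \frac{1}{5883479}\right) = - \frac{621961}{840497}$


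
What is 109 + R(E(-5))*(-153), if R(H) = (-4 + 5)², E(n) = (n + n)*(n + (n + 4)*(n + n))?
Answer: -44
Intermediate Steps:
E(n) = 2*n*(n + 2*n*(4 + n)) (E(n) = (2*n)*(n + (4 + n)*(2*n)) = (2*n)*(n + 2*n*(4 + n)) = 2*n*(n + 2*n*(4 + n)))
R(H) = 1 (R(H) = 1² = 1)
109 + R(E(-5))*(-153) = 109 + 1*(-153) = 109 - 153 = -44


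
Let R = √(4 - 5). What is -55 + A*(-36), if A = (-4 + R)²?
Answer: -595 + 288*I ≈ -595.0 + 288.0*I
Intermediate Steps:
R = I (R = √(-1) = I ≈ 1.0*I)
A = (-4 + I)² ≈ 15.0 - 8.0*I
-55 + A*(-36) = -55 + (4 - I)²*(-36) = -55 - 36*(4 - I)²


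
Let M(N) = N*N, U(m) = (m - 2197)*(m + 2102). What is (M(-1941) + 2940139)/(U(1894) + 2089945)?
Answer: 6707620/879157 ≈ 7.6296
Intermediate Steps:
U(m) = (-2197 + m)*(2102 + m)
M(N) = N²
(M(-1941) + 2940139)/(U(1894) + 2089945) = ((-1941)² + 2940139)/((-4618094 + 1894² - 95*1894) + 2089945) = (3767481 + 2940139)/((-4618094 + 3587236 - 179930) + 2089945) = 6707620/(-1210788 + 2089945) = 6707620/879157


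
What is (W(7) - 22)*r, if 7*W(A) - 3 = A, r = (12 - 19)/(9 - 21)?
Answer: -12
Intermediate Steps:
r = 7/12 (r = -7/(-12) = -7*(-1/12) = 7/12 ≈ 0.58333)
W(A) = 3/7 + A/7
(W(7) - 22)*r = ((3/7 + (1/7)*7) - 22)*(7/12) = ((3/7 + 1) - 22)*(7/12) = (10/7 - 22)*(7/12) = -144/7*7/12 = -12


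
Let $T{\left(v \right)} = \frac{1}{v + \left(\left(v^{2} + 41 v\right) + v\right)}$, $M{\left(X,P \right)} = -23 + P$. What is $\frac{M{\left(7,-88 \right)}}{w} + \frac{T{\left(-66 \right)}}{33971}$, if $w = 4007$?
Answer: $- \frac{5724041551}{206632887846} \approx -0.027701$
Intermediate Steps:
$T{\left(v \right)} = \frac{1}{v^{2} + 43 v}$ ($T{\left(v \right)} = \frac{1}{v + \left(v^{2} + 42 v\right)} = \frac{1}{v^{2} + 43 v}$)
$\frac{M{\left(7,-88 \right)}}{w} + \frac{T{\left(-66 \right)}}{33971} = \frac{-23 - 88}{4007} + \frac{\frac{1}{-66} \frac{1}{43 - 66}}{33971} = \left(-111\right) \frac{1}{4007} + - \frac{1}{66 \left(-23\right)} \frac{1}{33971} = - \frac{111}{4007} + \left(- \frac{1}{66}\right) \left(- \frac{1}{23}\right) \frac{1}{33971} = - \frac{111}{4007} + \frac{1}{1518} \cdot \frac{1}{33971} = - \frac{111}{4007} + \frac{1}{51567978} = - \frac{5724041551}{206632887846}$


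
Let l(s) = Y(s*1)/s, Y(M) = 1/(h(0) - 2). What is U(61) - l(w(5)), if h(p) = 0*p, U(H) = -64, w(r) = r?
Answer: -639/10 ≈ -63.900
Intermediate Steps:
h(p) = 0
Y(M) = -½ (Y(M) = 1/(0 - 2) = 1/(-2) = -½)
l(s) = -1/(2*s)
U(61) - l(w(5)) = -64 - (-1)/(2*5) = -64 - 1*(-⅒) = -64 + ⅒ = -639/10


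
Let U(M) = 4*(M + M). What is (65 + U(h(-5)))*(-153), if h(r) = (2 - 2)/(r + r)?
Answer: -9945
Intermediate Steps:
h(r) = 0 (h(r) = 0/((2*r)) = 0*(1/(2*r)) = 0)
U(M) = 8*M (U(M) = 4*(2*M) = 8*M)
(65 + U(h(-5)))*(-153) = (65 + 8*0)*(-153) = (65 + 0)*(-153) = 65*(-153) = -9945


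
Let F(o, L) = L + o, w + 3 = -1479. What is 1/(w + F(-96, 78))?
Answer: -1/1500 ≈ -0.00066667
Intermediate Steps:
w = -1482 (w = -3 - 1479 = -1482)
1/(w + F(-96, 78)) = 1/(-1482 + (78 - 96)) = 1/(-1482 - 18) = 1/(-1500) = -1/1500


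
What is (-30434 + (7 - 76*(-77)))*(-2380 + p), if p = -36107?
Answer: 945818025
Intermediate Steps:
(-30434 + (7 - 76*(-77)))*(-2380 + p) = (-30434 + (7 - 76*(-77)))*(-2380 - 36107) = (-30434 + (7 + 5852))*(-38487) = (-30434 + 5859)*(-38487) = -24575*(-38487) = 945818025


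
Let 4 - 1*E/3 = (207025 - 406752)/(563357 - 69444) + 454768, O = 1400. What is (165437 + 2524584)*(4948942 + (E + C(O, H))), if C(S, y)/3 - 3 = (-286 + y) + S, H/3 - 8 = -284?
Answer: 4763849803488581242/493913 ≈ 9.6451e+12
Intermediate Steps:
H = -828 (H = 24 + 3*(-284) = 24 - 852 = -828)
E = -673840955415/493913 (E = 12 - 3*((207025 - 406752)/(563357 - 69444) + 454768) = 12 - 3*(-199727/493913 + 454768) = 12 - 3*224615627457/493913 = 12 - 673846882371/493913 = -673840955415/493913 ≈ -1.3643e+6)
C(S, y) = -849 + 3*S + 3*y (C(S, y) = 9 + 3*((-286 + y) + S) = 9 + 3*(-286 + S + y) = 9 + (-858 + 3*S + 3*y) = -849 + 3*S + 3*y)
(165437 + 2524584)*(4948942 + (E + C(O, H))) = (165437 + 2524584)*(4948942 + (-673840955415/493913 + (-849 + 3*1400 + 3*(-828)))) = 2690021*(4948942 + (-673840955415/493913 + (-849 + 4200 - 2484))) = 2690021*(4948942 + (-673840955415/493913 + 867)) = 2690021*(4948942 - 673412732844/493913) = 2690021*(1770934057202/493913) = 4763849803488581242/493913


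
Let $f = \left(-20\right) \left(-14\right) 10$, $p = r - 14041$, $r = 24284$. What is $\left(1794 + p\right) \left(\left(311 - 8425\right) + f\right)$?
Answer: $-63964618$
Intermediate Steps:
$p = 10243$ ($p = 24284 - 14041 = 10243$)
$f = 2800$ ($f = 280 \cdot 10 = 2800$)
$\left(1794 + p\right) \left(\left(311 - 8425\right) + f\right) = \left(1794 + 10243\right) \left(\left(311 - 8425\right) + 2800\right) = 12037 \left(\left(311 - 8425\right) + 2800\right) = 12037 \left(-8114 + 2800\right) = 12037 \left(-5314\right) = -63964618$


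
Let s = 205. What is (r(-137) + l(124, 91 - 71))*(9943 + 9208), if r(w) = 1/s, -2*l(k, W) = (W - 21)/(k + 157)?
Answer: 14688817/115210 ≈ 127.50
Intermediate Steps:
l(k, W) = -(-21 + W)/(2*(157 + k)) (l(k, W) = -(W - 21)/(2*(k + 157)) = -(-21 + W)/(2*(157 + k)))
r(w) = 1/205
(r(-137) + l(124, 91 - 71))*(9943 + 9208) = (1/205 + (21 - (91 - 71))/(2*(157 + 124)))*(9943 + 9208) = (1/205 + (1/2)*(21 - 1*20)/281)*19151 = (1/205 + (1/2)*(1/281)*(21 - 20))*19151 = (1/205 + (1/2)*(1/281)*1)*19151 = (1/205 + 1/562)*19151 = (767/115210)*19151 = 14688817/115210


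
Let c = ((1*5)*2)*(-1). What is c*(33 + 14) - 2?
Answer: -472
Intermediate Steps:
c = -10 (c = (5*2)*(-1) = 10*(-1) = -10)
c*(33 + 14) - 2 = -10*(33 + 14) - 2 = -10*47 - 2 = -470 - 2 = -472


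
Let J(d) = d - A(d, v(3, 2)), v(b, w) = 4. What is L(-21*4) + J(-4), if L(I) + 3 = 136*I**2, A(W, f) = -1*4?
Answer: 959613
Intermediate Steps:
A(W, f) = -4
J(d) = 4 + d (J(d) = d - 1*(-4) = d + 4 = 4 + d)
L(I) = -3 + 136*I**2
L(-21*4) + J(-4) = (-3 + 136*(-21*4)**2) + (4 - 4) = (-3 + 136*(-84)**2) + 0 = (-3 + 136*7056) + 0 = (-3 + 959616) + 0 = 959613 + 0 = 959613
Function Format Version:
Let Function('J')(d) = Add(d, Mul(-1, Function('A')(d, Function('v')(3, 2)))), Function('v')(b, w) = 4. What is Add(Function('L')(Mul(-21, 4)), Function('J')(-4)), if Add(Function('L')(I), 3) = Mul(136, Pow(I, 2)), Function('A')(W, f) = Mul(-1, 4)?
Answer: 959613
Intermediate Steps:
Function('A')(W, f) = -4
Function('J')(d) = Add(4, d) (Function('J')(d) = Add(d, Mul(-1, -4)) = Add(d, 4) = Add(4, d))
Function('L')(I) = Add(-3, Mul(136, Pow(I, 2)))
Add(Function('L')(Mul(-21, 4)), Function('J')(-4)) = Add(Add(-3, Mul(136, Pow(Mul(-21, 4), 2))), Add(4, -4)) = Add(Add(-3, Mul(136, Pow(-84, 2))), 0) = Add(Add(-3, Mul(136, 7056)), 0) = Add(Add(-3, 959616), 0) = Add(959613, 0) = 959613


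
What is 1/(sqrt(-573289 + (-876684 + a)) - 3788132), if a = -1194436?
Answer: -3788132/14349946693833 - I*sqrt(2644409)/14349946693833 ≈ -2.6398e-7 - 1.1332e-10*I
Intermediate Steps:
1/(sqrt(-573289 + (-876684 + a)) - 3788132) = 1/(sqrt(-573289 + (-876684 - 1194436)) - 3788132) = 1/(sqrt(-573289 - 2071120) - 3788132) = 1/(sqrt(-2644409) - 3788132) = 1/(I*sqrt(2644409) - 3788132) = 1/(-3788132 + I*sqrt(2644409))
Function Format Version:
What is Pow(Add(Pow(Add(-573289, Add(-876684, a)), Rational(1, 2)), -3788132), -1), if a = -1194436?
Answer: Add(Rational(-3788132, 14349946693833), Mul(Rational(-1, 14349946693833), I, Pow(2644409, Rational(1, 2)))) ≈ Add(-2.6398e-7, Mul(-1.1332e-10, I))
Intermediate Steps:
Pow(Add(Pow(Add(-573289, Add(-876684, a)), Rational(1, 2)), -3788132), -1) = Pow(Add(Pow(Add(-573289, Add(-876684, -1194436)), Rational(1, 2)), -3788132), -1) = Pow(Add(Pow(Add(-573289, -2071120), Rational(1, 2)), -3788132), -1) = Pow(Add(Pow(-2644409, Rational(1, 2)), -3788132), -1) = Pow(Add(Mul(I, Pow(2644409, Rational(1, 2))), -3788132), -1) = Pow(Add(-3788132, Mul(I, Pow(2644409, Rational(1, 2)))), -1)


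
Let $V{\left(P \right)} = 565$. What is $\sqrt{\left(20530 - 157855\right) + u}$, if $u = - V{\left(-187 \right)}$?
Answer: $i \sqrt{137890} \approx 371.34 i$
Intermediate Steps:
$u = -565$ ($u = \left(-1\right) 565 = -565$)
$\sqrt{\left(20530 - 157855\right) + u} = \sqrt{\left(20530 - 157855\right) - 565} = \sqrt{-137325 - 565} = \sqrt{-137890} = i \sqrt{137890}$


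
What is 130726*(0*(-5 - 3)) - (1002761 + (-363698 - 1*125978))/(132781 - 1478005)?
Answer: 513085/1345224 ≈ 0.38141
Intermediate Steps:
130726*(0*(-5 - 3)) - (1002761 + (-363698 - 1*125978))/(132781 - 1478005) = 130726*(0*(-8)) - (1002761 + (-363698 - 125978))/(-1345224) = 130726*0 - (1002761 - 489676)*(-1)/1345224 = 0 - 513085*(-1)/1345224 = 0 - 1*(-513085/1345224) = 0 + 513085/1345224 = 513085/1345224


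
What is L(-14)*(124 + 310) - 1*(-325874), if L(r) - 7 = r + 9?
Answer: 326742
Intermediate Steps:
L(r) = 16 + r (L(r) = 7 + (r + 9) = 7 + (9 + r) = 16 + r)
L(-14)*(124 + 310) - 1*(-325874) = (16 - 14)*(124 + 310) - 1*(-325874) = 2*434 + 325874 = 868 + 325874 = 326742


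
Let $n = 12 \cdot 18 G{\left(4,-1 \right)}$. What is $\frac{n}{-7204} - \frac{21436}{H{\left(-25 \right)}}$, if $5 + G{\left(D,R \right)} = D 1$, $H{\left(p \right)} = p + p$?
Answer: $\frac{19304468}{45025} \approx 428.75$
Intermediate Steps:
$H{\left(p \right)} = 2 p$
$G{\left(D,R \right)} = -5 + D$ ($G{\left(D,R \right)} = -5 + D 1 = -5 + D$)
$n = -216$ ($n = 12 \cdot 18 \left(-5 + 4\right) = 216 \left(-1\right) = -216$)
$\frac{n}{-7204} - \frac{21436}{H{\left(-25 \right)}} = - \frac{216}{-7204} - \frac{21436}{2 \left(-25\right)} = \left(-216\right) \left(- \frac{1}{7204}\right) - \frac{21436}{-50} = \frac{54}{1801} - - \frac{10718}{25} = \frac{54}{1801} + \frac{10718}{25} = \frac{19304468}{45025}$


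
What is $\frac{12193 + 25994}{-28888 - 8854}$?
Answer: $- \frac{38187}{37742} \approx -1.0118$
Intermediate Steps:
$\frac{12193 + 25994}{-28888 - 8854} = \frac{38187}{-37742} = 38187 \left(- \frac{1}{37742}\right) = - \frac{38187}{37742}$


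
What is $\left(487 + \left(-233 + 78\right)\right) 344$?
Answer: $114208$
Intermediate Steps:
$\left(487 + \left(-233 + 78\right)\right) 344 = \left(487 - 155\right) 344 = 332 \cdot 344 = 114208$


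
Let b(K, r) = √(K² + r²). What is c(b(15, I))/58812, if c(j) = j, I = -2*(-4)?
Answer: 17/58812 ≈ 0.00028906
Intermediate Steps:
I = 8
c(b(15, I))/58812 = √(15² + 8²)/58812 = √(225 + 64)*(1/58812) = √289*(1/58812) = 17*(1/58812) = 17/58812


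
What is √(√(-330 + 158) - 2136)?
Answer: √(-2136 + 2*I*√43) ≈ 0.1419 + 46.217*I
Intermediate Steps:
√(√(-330 + 158) - 2136) = √(√(-172) - 2136) = √(2*I*√43 - 2136) = √(-2136 + 2*I*√43)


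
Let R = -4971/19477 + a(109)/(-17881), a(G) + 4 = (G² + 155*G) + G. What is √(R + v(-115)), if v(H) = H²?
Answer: √1603843503325882450969/348268237 ≈ 114.99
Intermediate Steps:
a(G) = -4 + G² + 156*G (a(G) = -4 + ((G² + 155*G) + G) = -4 + (G² + 156*G) = -4 + G² + 156*G)
R = -651401688/348268237 (R = -4971/19477 + (-4 + 109² + 156*109)/(-17881) = -4971*1/19477 + (-4 + 11881 + 17004)*(-1/17881) = -4971/19477 + 28881*(-1/17881) = -4971/19477 - 28881/17881 = -651401688/348268237 ≈ -1.8704)
√(R + v(-115)) = √(-651401688/348268237 + (-115)²) = √(-651401688/348268237 + 13225) = √(4605196032637/348268237) = √1603843503325882450969/348268237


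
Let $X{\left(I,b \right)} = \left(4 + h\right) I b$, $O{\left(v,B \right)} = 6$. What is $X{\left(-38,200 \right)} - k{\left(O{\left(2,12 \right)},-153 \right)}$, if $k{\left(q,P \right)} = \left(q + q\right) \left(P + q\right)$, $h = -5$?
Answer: $9364$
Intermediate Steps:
$k{\left(q,P \right)} = 2 q \left(P + q\right)$
$X{\left(I,b \right)} = - I b$ ($X{\left(I,b \right)} = \left(4 - 5\right) I b = - I b$)
$X{\left(-38,200 \right)} - k{\left(O{\left(2,12 \right)},-153 \right)} = \left(-1\right) \left(-38\right) 200 - 2 \cdot 6 \left(-153 + 6\right) = 7600 - 2 \cdot 6 \left(-147\right) = 7600 - -1764 = 7600 + 1764 = 9364$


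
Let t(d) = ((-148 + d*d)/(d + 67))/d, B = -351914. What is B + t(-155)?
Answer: -4800083083/13640 ≈ -3.5191e+5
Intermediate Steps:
t(d) = (-148 + d²)/(d*(67 + d)) (t(d) = ((-148 + d²)/(67 + d))/d = (-148 + d²)/(d*(67 + d)))
B + t(-155) = -351914 + (-148 + (-155)²)/((-155)*(67 - 155)) = -351914 - 1/155*(-148 + 24025)/(-88) = -351914 - 1/155*(-1/88)*23877 = -351914 + 23877/13640 = -4800083083/13640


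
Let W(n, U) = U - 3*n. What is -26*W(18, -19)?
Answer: 1898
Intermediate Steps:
-26*W(18, -19) = -26*(-19 - 3*18) = -26*(-19 - 54) = -26*(-73) = 1898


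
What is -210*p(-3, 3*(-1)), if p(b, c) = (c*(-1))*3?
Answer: -1890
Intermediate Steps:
p(b, c) = -3*c (p(b, c) = -c*3 = -3*c)
-210*p(-3, 3*(-1)) = -(-630)*3*(-1) = -(-630)*(-3) = -210*9 = -1890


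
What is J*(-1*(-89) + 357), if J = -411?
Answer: -183306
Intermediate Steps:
J*(-1*(-89) + 357) = -411*(-1*(-89) + 357) = -411*(89 + 357) = -411*446 = -183306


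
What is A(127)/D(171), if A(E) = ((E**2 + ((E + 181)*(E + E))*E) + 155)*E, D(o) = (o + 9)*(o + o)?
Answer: 315967999/15390 ≈ 20531.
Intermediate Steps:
D(o) = 2*o*(9 + o) (D(o) = (9 + o)*(2*o) = 2*o*(9 + o))
A(E) = E*(155 + E**2 + 2*E**2*(181 + E)) (A(E) = ((E**2 + ((181 + E)*(2*E))*E) + 155)*E = ((E**2 + (2*E*(181 + E))*E) + 155)*E = ((E**2 + 2*E**2*(181 + E)) + 155)*E = (155 + E**2 + 2*E**2*(181 + E))*E = E*(155 + E**2 + 2*E**2*(181 + E)))
A(127)/D(171) = (127*(155 + 2*127**3 + 363*127**2))/((2*171*(9 + 171))) = (127*(155 + 2*2048383 + 363*16129))/((2*171*180)) = (127*(155 + 4096766 + 5854827))/61560 = (127*9951748)*(1/61560) = 1263871996*(1/61560) = 315967999/15390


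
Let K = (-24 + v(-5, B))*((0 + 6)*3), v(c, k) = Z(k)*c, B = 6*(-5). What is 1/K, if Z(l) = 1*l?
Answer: 1/2268 ≈ 0.00044092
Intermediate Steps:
B = -30
Z(l) = l
v(c, k) = c*k (v(c, k) = k*c = c*k)
K = 2268 (K = (-24 - 5*(-30))*((0 + 6)*3) = (-24 + 150)*(6*3) = 126*18 = 2268)
1/K = 1/2268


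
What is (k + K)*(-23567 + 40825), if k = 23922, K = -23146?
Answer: 13392208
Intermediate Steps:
(k + K)*(-23567 + 40825) = (23922 - 23146)*(-23567 + 40825) = 776*17258 = 13392208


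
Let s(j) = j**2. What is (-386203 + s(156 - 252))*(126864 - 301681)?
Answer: 65903736379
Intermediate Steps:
(-386203 + s(156 - 252))*(126864 - 301681) = (-386203 + (156 - 252)**2)*(126864 - 301681) = (-386203 + (-96)**2)*(-174817) = (-386203 + 9216)*(-174817) = -376987*(-174817) = 65903736379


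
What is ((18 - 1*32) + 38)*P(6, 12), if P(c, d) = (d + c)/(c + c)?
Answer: 36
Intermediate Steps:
P(c, d) = (c + d)/(2*c) (P(c, d) = (c + d)/((2*c)) = (c + d)*(1/(2*c)) = (c + d)/(2*c))
((18 - 1*32) + 38)*P(6, 12) = ((18 - 1*32) + 38)*((1/2)*(6 + 12)/6) = ((18 - 32) + 38)*((1/2)*(1/6)*18) = (-14 + 38)*(3/2) = 24*(3/2) = 36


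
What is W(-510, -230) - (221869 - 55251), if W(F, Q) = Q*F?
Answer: -49318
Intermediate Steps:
W(F, Q) = F*Q
W(-510, -230) - (221869 - 55251) = -510*(-230) - (221869 - 55251) = 117300 - 1*166618 = 117300 - 166618 = -49318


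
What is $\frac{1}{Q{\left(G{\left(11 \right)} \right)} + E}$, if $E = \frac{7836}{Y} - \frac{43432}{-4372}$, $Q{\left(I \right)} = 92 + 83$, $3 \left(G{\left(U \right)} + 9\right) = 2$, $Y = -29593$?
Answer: $\frac{32345149}{5973157121} \approx 0.0054151$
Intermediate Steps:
$G{\left(U \right)} = - \frac{25}{3}$ ($G{\left(U \right)} = -9 + \frac{1}{3} \cdot 2 = -9 + \frac{2}{3} = - \frac{25}{3}$)
$Q{\left(I \right)} = 175$
$E = \frac{312756046}{32345149}$ ($E = \frac{7836}{-29593} - \frac{43432}{-4372} = 7836 \left(- \frac{1}{29593}\right) - - \frac{10858}{1093} = - \frac{7836}{29593} + \frac{10858}{1093} = \frac{312756046}{32345149} \approx 9.6693$)
$\frac{1}{Q{\left(G{\left(11 \right)} \right)} + E} = \frac{1}{175 + \frac{312756046}{32345149}} = \frac{1}{\frac{5973157121}{32345149}} = \frac{32345149}{5973157121}$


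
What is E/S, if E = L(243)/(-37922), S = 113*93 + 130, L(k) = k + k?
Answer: -243/201726079 ≈ -1.2046e-6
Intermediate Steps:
L(k) = 2*k
S = 10639 (S = 10509 + 130 = 10639)
E = -243/18961 (E = (2*243)/(-37922) = 486*(-1/37922) = -243/18961 ≈ -0.012816)
E/S = -243/18961/10639 = -243/18961*1/10639 = -243/201726079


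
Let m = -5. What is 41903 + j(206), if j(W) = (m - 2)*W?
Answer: 40461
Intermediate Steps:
j(W) = -7*W (j(W) = (-5 - 2)*W = -7*W)
41903 + j(206) = 41903 - 7*206 = 41903 - 1442 = 40461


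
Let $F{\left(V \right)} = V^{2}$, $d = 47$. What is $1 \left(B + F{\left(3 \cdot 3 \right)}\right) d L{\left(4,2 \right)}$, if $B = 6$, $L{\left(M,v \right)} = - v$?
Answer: $-8178$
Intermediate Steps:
$1 \left(B + F{\left(3 \cdot 3 \right)}\right) d L{\left(4,2 \right)} = 1 \left(6 + \left(3 \cdot 3\right)^{2}\right) 47 \left(\left(-1\right) 2\right) = 1 \left(6 + 9^{2}\right) 47 \left(-2\right) = 1 \left(6 + 81\right) 47 \left(-2\right) = 1 \cdot 87 \cdot 47 \left(-2\right) = 87 \cdot 47 \left(-2\right) = 4089 \left(-2\right) = -8178$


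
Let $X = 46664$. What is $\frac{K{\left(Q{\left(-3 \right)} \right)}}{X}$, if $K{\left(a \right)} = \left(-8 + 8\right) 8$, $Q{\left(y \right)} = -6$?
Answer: $0$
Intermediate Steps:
$K{\left(a \right)} = 0$ ($K{\left(a \right)} = 0 \cdot 8 = 0$)
$\frac{K{\left(Q{\left(-3 \right)} \right)}}{X} = \frac{0}{46664} = 0 \cdot \frac{1}{46664} = 0$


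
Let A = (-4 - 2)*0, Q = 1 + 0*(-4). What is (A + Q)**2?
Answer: 1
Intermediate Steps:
Q = 1 (Q = 1 + 0 = 1)
A = 0 (A = -6*0 = 0)
(A + Q)**2 = (0 + 1)**2 = 1**2 = 1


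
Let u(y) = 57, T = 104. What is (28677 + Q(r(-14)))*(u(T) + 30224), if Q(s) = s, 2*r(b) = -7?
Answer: 1736524507/2 ≈ 8.6826e+8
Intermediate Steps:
r(b) = -7/2 (r(b) = (½)*(-7) = -7/2)
(28677 + Q(r(-14)))*(u(T) + 30224) = (28677 - 7/2)*(57 + 30224) = (57347/2)*30281 = 1736524507/2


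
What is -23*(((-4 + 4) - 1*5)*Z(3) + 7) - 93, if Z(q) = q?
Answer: 91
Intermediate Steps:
-23*(((-4 + 4) - 1*5)*Z(3) + 7) - 93 = -23*(((-4 + 4) - 1*5)*3 + 7) - 93 = -23*((0 - 5)*3 + 7) - 93 = -23*(-5*3 + 7) - 93 = -23*(-15 + 7) - 93 = -23*(-8) - 93 = 184 - 93 = 91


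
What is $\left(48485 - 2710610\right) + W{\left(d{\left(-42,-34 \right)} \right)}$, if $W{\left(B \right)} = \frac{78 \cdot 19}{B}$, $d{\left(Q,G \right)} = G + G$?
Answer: $- \frac{90512991}{34} \approx -2.6621 \cdot 10^{6}$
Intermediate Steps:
$d{\left(Q,G \right)} = 2 G$
$W{\left(B \right)} = \frac{1482}{B}$
$\left(48485 - 2710610\right) + W{\left(d{\left(-42,-34 \right)} \right)} = \left(48485 - 2710610\right) + \frac{1482}{2 \left(-34\right)} = -2662125 + \frac{1482}{-68} = -2662125 + 1482 \left(- \frac{1}{68}\right) = -2662125 - \frac{741}{34} = - \frac{90512991}{34}$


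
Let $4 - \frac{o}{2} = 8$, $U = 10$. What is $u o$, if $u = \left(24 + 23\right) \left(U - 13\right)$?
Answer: $1128$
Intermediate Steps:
$u = -141$ ($u = \left(24 + 23\right) \left(10 - 13\right) = 47 \left(-3\right) = -141$)
$o = -8$ ($o = 8 - 16 = -8$)
$u o = \left(-141\right) \left(-8\right) = 1128$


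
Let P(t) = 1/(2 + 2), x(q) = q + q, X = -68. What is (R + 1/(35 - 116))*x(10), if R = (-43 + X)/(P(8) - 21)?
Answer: 717620/6723 ≈ 106.74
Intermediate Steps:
x(q) = 2*q
P(t) = ¼ (P(t) = 1/4 = ¼)
R = 444/83 (R = (-43 - 68)/(¼ - 21) = -111/(-83/4) = -111*(-4/83) = 444/83 ≈ 5.3494)
(R + 1/(35 - 116))*x(10) = (444/83 + 1/(35 - 116))*(2*10) = (444/83 + 1/(-81))*20 = (444/83 - 1/81)*20 = (35881/6723)*20 = 717620/6723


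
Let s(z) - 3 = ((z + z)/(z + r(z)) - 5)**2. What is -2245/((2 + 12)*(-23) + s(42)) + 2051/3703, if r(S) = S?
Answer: 1276384/160287 ≈ 7.9631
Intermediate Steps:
s(z) = 19 (s(z) = 3 + ((z + z)/(z + z) - 5)**2 = 3 + ((2*z)/((2*z)) - 5)**2 = 3 + ((2*z)*(1/(2*z)) - 5)**2 = 3 + (1 - 5)**2 = 3 + (-4)**2 = 3 + 16 = 19)
-2245/((2 + 12)*(-23) + s(42)) + 2051/3703 = -2245/((2 + 12)*(-23) + 19) + 2051/3703 = -2245/(14*(-23) + 19) + 2051*(1/3703) = -2245/(-322 + 19) + 293/529 = -2245/(-303) + 293/529 = -2245*(-1/303) + 293/529 = 2245/303 + 293/529 = 1276384/160287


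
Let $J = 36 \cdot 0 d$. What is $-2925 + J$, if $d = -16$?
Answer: $-2925$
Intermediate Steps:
$J = 0$ ($J = 36 \cdot 0 \left(-16\right) = 0 \left(-16\right) = 0$)
$-2925 + J = -2925 + 0 = -2925$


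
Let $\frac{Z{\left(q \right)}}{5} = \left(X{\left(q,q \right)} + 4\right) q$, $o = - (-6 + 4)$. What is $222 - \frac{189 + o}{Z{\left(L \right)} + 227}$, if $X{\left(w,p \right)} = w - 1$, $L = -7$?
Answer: $\frac{81283}{367} \approx 221.48$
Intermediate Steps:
$o = 2$ ($o = \left(-1\right) \left(-2\right) = 2$)
$X{\left(w,p \right)} = -1 + w$ ($X{\left(w,p \right)} = w - 1 = -1 + w$)
$Z{\left(q \right)} = 5 q \left(3 + q\right)$ ($Z{\left(q \right)} = 5 \left(\left(-1 + q\right) + 4\right) q = 5 \left(3 + q\right) q = 5 q \left(3 + q\right)$)
$222 - \frac{189 + o}{Z{\left(L \right)} + 227} = 222 - \frac{189 + 2}{5 \left(-7\right) \left(3 - 7\right) + 227} = 222 - \frac{191}{5 \left(-7\right) \left(-4\right) + 227} = 222 - \frac{191}{140 + 227} = 222 - \frac{191}{367} = \frac{81283}{367}$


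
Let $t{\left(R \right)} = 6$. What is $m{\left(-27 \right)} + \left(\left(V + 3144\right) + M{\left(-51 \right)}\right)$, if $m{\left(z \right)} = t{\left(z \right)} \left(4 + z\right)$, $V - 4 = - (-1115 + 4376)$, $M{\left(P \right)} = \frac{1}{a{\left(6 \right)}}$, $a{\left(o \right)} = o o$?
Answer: $- \frac{9035}{36} \approx -250.97$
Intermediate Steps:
$a{\left(o \right)} = o^{2}$
$M{\left(P \right)} = \frac{1}{36}$ ($M{\left(P \right)} = \frac{1}{6^{2}} = \frac{1}{36}$)
$V = -3257$ ($V = 4 - \left(-1115 + 4376\right) = 4 - 3261 = -3257$)
$m{\left(z \right)} = 24 + 6 z$ ($m{\left(z \right)} = 6 \left(4 + z\right) = 24 + 6 z$)
$m{\left(-27 \right)} + \left(\left(V + 3144\right) + M{\left(-51 \right)}\right) = \left(24 + 6 \left(-27\right)\right) + \left(\left(-3257 + 3144\right) + \frac{1}{36}\right) = \left(24 - 162\right) + \left(-113 + \frac{1}{36}\right) = -138 - \frac{4067}{36} = - \frac{9035}{36}$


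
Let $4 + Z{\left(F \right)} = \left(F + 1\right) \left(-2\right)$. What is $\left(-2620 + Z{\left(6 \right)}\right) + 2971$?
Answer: $333$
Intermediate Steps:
$Z{\left(F \right)} = -6 - 2 F$ ($Z{\left(F \right)} = -4 + \left(F + 1\right) \left(-2\right) = -4 + \left(1 + F\right) \left(-2\right) = -4 - \left(2 + 2 F\right) = -6 - 2 F$)
$\left(-2620 + Z{\left(6 \right)}\right) + 2971 = \left(-2620 - 18\right) + 2971 = -2638 + 2971 = 333$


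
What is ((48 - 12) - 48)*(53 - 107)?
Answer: 648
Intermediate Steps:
((48 - 12) - 48)*(53 - 107) = (36 - 48)*(-54) = -12*(-54) = 648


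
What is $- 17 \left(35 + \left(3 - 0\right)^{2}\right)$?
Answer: $-748$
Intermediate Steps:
$- 17 \left(35 + \left(3 - 0\right)^{2}\right) = - 17 \left(35 + \left(3 + \left(-1 + 1\right)\right)^{2}\right) = - 17 \left(35 + \left(3 + 0\right)^{2}\right) = - 17 \left(35 + 3^{2}\right) = - 17 \left(35 + 9\right) = \left(-17\right) 44 = -748$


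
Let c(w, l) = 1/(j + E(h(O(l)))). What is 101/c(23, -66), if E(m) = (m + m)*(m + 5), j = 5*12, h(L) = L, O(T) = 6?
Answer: 19392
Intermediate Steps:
j = 60
E(m) = 2*m*(5 + m) (E(m) = (2*m)*(5 + m) = 2*m*(5 + m))
c(w, l) = 1/192 (c(w, l) = 1/(60 + 2*6*(5 + 6)) = 1/(60 + 2*6*11) = 1/(60 + 132) = 1/192)
101/c(23, -66) = 101/(1/192) = 101*192 = 19392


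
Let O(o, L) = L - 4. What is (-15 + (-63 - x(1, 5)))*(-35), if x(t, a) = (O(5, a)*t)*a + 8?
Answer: 3185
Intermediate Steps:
O(o, L) = -4 + L
x(t, a) = 8 + a*t*(-4 + a) (x(t, a) = ((-4 + a)*t)*a + 8 = (t*(-4 + a))*a + 8 = a*t*(-4 + a) + 8 = 8 + a*t*(-4 + a))
(-15 + (-63 - x(1, 5)))*(-35) = (-15 + (-63 - (8 + 5*1*(-4 + 5))))*(-35) = (-15 + (-63 - (8 + 5*1*1)))*(-35) = (-15 + (-63 - (8 + 5)))*(-35) = (-15 + (-63 - 1*13))*(-35) = (-15 + (-63 - 13))*(-35) = (-15 - 76)*(-35) = -91*(-35) = 3185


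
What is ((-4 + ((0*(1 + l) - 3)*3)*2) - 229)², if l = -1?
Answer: 63001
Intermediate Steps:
((-4 + ((0*(1 + l) - 3)*3)*2) - 229)² = ((-4 + ((0*(1 - 1) - 3)*3)*2) - 229)² = ((-4 + ((0*0 - 3)*3)*2) - 229)² = ((-4 + ((0 - 3)*3)*2) - 229)² = ((-4 - 3*3*2) - 229)² = ((-4 - 9*2) - 229)² = ((-4 - 18) - 229)² = (-22 - 229)² = (-251)² = 63001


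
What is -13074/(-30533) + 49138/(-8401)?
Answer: -1390495880/256507733 ≈ -5.4209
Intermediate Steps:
-13074/(-30533) + 49138/(-8401) = -13074*(-1/30533) + 49138*(-1/8401) = 13074/30533 - 49138/8401 = -1390495880/256507733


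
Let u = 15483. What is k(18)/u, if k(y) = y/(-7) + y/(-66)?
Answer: -73/397397 ≈ -0.00018370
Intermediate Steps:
k(y) = -73*y/462 (k(y) = y*(-⅐) + y*(-1/66) = -y/7 - y/66 = -73*y/462)
k(18)/u = -73/462*18/15483 = -219/77*1/15483 = -73/397397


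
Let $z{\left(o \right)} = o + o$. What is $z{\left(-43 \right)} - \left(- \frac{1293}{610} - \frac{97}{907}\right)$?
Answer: $- \frac{46349299}{553270} \approx -83.773$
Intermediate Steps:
$z{\left(o \right)} = 2 o$
$z{\left(-43 \right)} - \left(- \frac{1293}{610} - \frac{97}{907}\right) = 2 \left(-43\right) - \left(- \frac{1293}{610} - \frac{97}{907}\right) = -86 - - \frac{1231921}{553270} = -86 + \left(\frac{97}{907} + \frac{1293}{610}\right) = -86 + \frac{1231921}{553270} = - \frac{46349299}{553270}$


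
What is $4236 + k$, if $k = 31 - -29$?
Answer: $4296$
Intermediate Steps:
$k = 60$ ($k = 31 + 29 = 60$)
$4236 + k = 4236 + 60 = 4296$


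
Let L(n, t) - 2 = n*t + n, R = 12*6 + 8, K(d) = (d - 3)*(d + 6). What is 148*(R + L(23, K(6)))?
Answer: 138084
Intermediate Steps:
K(d) = (-3 + d)*(6 + d)
R = 80 (R = 72 + 8 = 80)
L(n, t) = 2 + n + n*t (L(n, t) = 2 + (n*t + n) = 2 + (n + n*t) = 2 + n + n*t)
148*(R + L(23, K(6))) = 148*(80 + (2 + 23 + 23*(-18 + 6**2 + 3*6))) = 148*(80 + (2 + 23 + 23*(-18 + 36 + 18))) = 148*(80 + (2 + 23 + 23*36)) = 148*(80 + (2 + 23 + 828)) = 148*(80 + 853) = 148*933 = 138084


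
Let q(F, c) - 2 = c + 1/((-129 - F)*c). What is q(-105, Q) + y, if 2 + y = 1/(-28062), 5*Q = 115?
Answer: 59374423/2581704 ≈ 22.998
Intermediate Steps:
Q = 23 (Q = (⅕)*115 = 23)
y = -56125/28062 (y = -2 + 1/(-28062) = -2 - 1/28062 = -56125/28062 ≈ -2.0000)
q(F, c) = 2 + c + 1/(c*(-129 - F)) (q(F, c) = 2 + (c + 1/((-129 - F)*c)) = 2 + (c + 1/(c*(-129 - F))) = 2 + c + 1/(c*(-129 - F)))
q(-105, Q) + y = (-1 + 129*23² + 258*23 - 105*23² + 2*(-105)*23)/(23*(129 - 105)) - 56125/28062 = (1/23)*(-1 + 129*529 + 5934 - 105*529 - 4830)/24 - 56125/28062 = (1/23)*(1/24)*(-1 + 68241 + 5934 - 55545 - 4830) - 56125/28062 = (1/23)*(1/24)*13799 - 56125/28062 = 13799/552 - 56125/28062 = 59374423/2581704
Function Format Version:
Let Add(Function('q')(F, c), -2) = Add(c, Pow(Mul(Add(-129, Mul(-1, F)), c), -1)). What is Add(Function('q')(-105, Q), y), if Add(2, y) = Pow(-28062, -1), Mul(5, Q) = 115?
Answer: Rational(59374423, 2581704) ≈ 22.998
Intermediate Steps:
Q = 23 (Q = Mul(Rational(1, 5), 115) = 23)
y = Rational(-56125, 28062) (y = Add(-2, Pow(-28062, -1)) = Add(-2, Rational(-1, 28062)) = Rational(-56125, 28062) ≈ -2.0000)
Function('q')(F, c) = Add(2, c, Mul(Pow(c, -1), Pow(Add(-129, Mul(-1, F)), -1))) (Function('q')(F, c) = Add(2, Add(c, Pow(Mul(Add(-129, Mul(-1, F)), c), -1))) = Add(2, Add(c, Pow(Mul(c, Add(-129, Mul(-1, F))), -1))) = Add(2, Add(c, Mul(Pow(c, -1), Pow(Add(-129, Mul(-1, F)), -1)))) = Add(2, c, Mul(Pow(c, -1), Pow(Add(-129, Mul(-1, F)), -1))))
Add(Function('q')(-105, Q), y) = Add(Mul(Pow(23, -1), Pow(Add(129, -105), -1), Add(-1, Mul(129, Pow(23, 2)), Mul(258, 23), Mul(-105, Pow(23, 2)), Mul(2, -105, 23))), Rational(-56125, 28062)) = Add(Mul(Rational(1, 23), Pow(24, -1), Add(-1, Mul(129, 529), 5934, Mul(-105, 529), -4830)), Rational(-56125, 28062)) = Add(Mul(Rational(1, 23), Rational(1, 24), Add(-1, 68241, 5934, -55545, -4830)), Rational(-56125, 28062)) = Add(Mul(Rational(1, 23), Rational(1, 24), 13799), Rational(-56125, 28062)) = Add(Rational(13799, 552), Rational(-56125, 28062)) = Rational(59374423, 2581704)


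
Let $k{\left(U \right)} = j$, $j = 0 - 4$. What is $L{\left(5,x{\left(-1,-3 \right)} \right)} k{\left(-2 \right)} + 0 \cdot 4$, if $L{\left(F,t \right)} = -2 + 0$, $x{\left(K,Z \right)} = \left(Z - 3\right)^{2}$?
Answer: $8$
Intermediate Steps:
$x{\left(K,Z \right)} = \left(-3 + Z\right)^{2}$
$j = -4$
$k{\left(U \right)} = -4$
$L{\left(F,t \right)} = -2$
$L{\left(5,x{\left(-1,-3 \right)} \right)} k{\left(-2 \right)} + 0 \cdot 4 = \left(-2\right) \left(-4\right) + 0 \cdot 4 = 8 + 0 = 8$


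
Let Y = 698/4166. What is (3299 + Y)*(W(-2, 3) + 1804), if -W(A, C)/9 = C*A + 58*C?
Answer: 2006672472/2083 ≈ 9.6336e+5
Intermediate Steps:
W(A, C) = -522*C - 9*A*C (W(A, C) = -9*(C*A + 58*C) = -9*(A*C + 58*C) = -9*(58*C + A*C) = -522*C - 9*A*C)
Y = 349/2083 (Y = 698*(1/4166) = 349/2083 ≈ 0.16755)
(3299 + Y)*(W(-2, 3) + 1804) = (3299 + 349/2083)*(-9*3*(58 - 2) + 1804) = 6872166*(-9*3*56 + 1804)/2083 = 6872166*(-1512 + 1804)/2083 = (6872166/2083)*292 = 2006672472/2083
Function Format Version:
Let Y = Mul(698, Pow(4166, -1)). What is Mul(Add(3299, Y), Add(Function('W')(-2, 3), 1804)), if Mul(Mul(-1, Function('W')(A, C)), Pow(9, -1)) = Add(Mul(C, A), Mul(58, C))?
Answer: Rational(2006672472, 2083) ≈ 9.6336e+5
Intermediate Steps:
Function('W')(A, C) = Add(Mul(-522, C), Mul(-9, A, C)) (Function('W')(A, C) = Mul(-9, Add(Mul(C, A), Mul(58, C))) = Mul(-9, Add(Mul(A, C), Mul(58, C))) = Mul(-9, Add(Mul(58, C), Mul(A, C))) = Add(Mul(-522, C), Mul(-9, A, C)))
Y = Rational(349, 2083) (Y = Mul(698, Rational(1, 4166)) = Rational(349, 2083) ≈ 0.16755)
Mul(Add(3299, Y), Add(Function('W')(-2, 3), 1804)) = Mul(Add(3299, Rational(349, 2083)), Add(Mul(-9, 3, Add(58, -2)), 1804)) = Mul(Rational(6872166, 2083), Add(Mul(-9, 3, 56), 1804)) = Mul(Rational(6872166, 2083), Add(-1512, 1804)) = Mul(Rational(6872166, 2083), 292) = Rational(2006672472, 2083)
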